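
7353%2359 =276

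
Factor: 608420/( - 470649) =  - 2^2*3^( - 1) *5^1*19^( - 1)*23^( - 1 )*29^1 *359^( - 1)*1049^1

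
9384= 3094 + 6290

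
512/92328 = 64/11541 = 0.01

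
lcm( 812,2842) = 5684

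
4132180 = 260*15893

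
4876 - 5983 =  - 1107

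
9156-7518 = 1638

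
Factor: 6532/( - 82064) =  - 71/892= - 2^( - 2)*71^1*223^( - 1)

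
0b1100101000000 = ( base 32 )6A0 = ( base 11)4947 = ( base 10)6464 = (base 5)201324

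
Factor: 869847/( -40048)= -2^(  -  4)*3^1 * 11^1 * 43^1*613^1  *  2503^(-1) 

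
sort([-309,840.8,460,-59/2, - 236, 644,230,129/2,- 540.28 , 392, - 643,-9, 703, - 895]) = [  -  895,-643,-540.28,-309, - 236, - 59/2, - 9, 129/2,230 , 392,460,644,703, 840.8] 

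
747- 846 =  - 99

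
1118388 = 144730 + 973658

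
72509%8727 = 2693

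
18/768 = 3/128 = 0.02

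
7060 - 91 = 6969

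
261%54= 45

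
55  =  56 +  - 1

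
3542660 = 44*80515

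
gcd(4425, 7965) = 885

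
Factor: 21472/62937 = 2^5 * 3^( - 5 )*7^( - 1)*11^1*37^( - 1)*61^1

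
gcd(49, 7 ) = 7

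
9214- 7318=1896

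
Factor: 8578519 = 19^1* 29^1*15569^1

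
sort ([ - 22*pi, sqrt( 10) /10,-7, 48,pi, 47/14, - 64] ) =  [ - 22*pi, - 64, - 7, sqrt(10 )/10, pi, 47/14,48] 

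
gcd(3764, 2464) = 4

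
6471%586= 25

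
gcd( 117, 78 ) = 39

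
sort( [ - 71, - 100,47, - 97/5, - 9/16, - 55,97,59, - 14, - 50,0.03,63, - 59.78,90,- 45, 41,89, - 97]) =[  -  100, - 97, - 71 , - 59.78, - 55, - 50, - 45,-97/5,-14, - 9/16, 0.03,41,47, 59, 63,89, 90,97]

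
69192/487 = 142 + 38/487 =142.08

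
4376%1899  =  578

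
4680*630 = 2948400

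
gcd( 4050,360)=90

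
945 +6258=7203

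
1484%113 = 15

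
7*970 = 6790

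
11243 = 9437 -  - 1806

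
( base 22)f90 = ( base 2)1110100100010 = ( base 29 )8P5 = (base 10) 7458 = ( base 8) 16442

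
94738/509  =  94738/509 =186.13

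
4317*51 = 220167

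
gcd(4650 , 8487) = 3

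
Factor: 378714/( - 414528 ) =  - 497/544 = - 2^( -5 )* 7^1 * 17^(- 1)*71^1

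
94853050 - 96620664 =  - 1767614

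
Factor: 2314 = 2^1*13^1*89^1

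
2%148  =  2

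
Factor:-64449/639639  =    -  93/923 = - 3^1*13^( - 1)*31^1*71^( -1) 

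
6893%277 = 245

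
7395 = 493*15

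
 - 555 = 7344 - 7899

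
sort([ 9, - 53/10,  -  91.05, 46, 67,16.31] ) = [-91.05,- 53/10 , 9,16.31, 46,67 ]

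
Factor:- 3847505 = -5^1*97^1*7933^1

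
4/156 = 1/39=0.03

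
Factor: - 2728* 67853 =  - 2^3 * 11^1 * 31^1  *67853^1 = -185102984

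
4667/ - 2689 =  - 4667/2689 = - 1.74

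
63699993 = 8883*7171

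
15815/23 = 15815/23 = 687.61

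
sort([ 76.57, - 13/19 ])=[-13/19, 76.57 ]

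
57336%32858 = 24478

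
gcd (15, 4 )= 1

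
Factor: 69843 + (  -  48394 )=89^1*241^1 =21449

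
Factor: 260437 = 137^1*1901^1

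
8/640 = 1/80 = 0.01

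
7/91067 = 7/91067 = 0.00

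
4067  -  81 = 3986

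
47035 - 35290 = 11745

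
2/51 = 2/51 = 0.04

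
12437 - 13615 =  - 1178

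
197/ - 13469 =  - 1 + 13272/13469 = - 0.01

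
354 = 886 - 532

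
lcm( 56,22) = 616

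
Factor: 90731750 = 2^1*5^3 * 362927^1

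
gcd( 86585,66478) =1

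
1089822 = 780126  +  309696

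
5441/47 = 5441/47 = 115.77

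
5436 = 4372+1064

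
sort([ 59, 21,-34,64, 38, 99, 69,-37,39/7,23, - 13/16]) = [-37,-34,-13/16 , 39/7, 21, 23,38 , 59,  64,69,99]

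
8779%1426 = 223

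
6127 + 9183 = 15310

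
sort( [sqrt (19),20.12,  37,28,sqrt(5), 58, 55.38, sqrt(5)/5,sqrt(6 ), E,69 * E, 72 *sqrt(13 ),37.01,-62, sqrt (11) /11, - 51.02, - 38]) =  [ - 62, - 51.02,  -  38,sqrt( 11) /11, sqrt(5 )/5,sqrt(5 ), sqrt(6),E,sqrt( 19),20.12 , 28, 37,37.01,55.38, 58, 69 * E,72 * sqrt( 13 )]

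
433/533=433/533 = 0.81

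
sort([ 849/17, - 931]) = [-931, 849/17]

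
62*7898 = 489676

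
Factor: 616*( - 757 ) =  - 2^3*7^1*11^1*757^1 = -  466312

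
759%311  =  137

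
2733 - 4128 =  - 1395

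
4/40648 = 1/10162 = 0.00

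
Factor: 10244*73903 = 2^2 * 13^1*197^1 * 263^1*281^1 = 757062332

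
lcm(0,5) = 0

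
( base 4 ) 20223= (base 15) 270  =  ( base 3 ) 202120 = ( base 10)555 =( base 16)22b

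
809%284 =241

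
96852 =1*96852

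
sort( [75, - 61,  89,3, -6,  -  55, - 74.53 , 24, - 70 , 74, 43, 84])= [ - 74.53, - 70,-61, - 55,-6, 3,  24, 43,74,75, 84,89] 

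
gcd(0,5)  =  5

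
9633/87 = 3211/29 =110.72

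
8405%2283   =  1556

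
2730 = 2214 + 516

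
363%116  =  15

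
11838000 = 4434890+7403110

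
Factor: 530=2^1*5^1*53^1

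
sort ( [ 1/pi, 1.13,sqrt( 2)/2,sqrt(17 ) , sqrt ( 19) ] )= [1/pi,  sqrt( 2) /2,1.13 , sqrt( 17 ), sqrt( 19 ) ] 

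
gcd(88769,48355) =1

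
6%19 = 6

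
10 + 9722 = 9732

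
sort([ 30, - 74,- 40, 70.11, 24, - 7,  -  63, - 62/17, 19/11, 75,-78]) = [ - 78,  -  74,-63 , - 40,-7, - 62/17 , 19/11, 24,30, 70.11,75]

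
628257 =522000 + 106257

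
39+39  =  78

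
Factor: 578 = 2^1*17^2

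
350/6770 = 35/677 = 0.05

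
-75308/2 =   -  37654 = -37654.00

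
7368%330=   108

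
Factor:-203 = - 7^1 * 29^1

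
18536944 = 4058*4568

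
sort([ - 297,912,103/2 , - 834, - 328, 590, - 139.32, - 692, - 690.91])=[ - 834, - 692, - 690.91,-328, - 297, - 139.32, 103/2, 590,  912 ] 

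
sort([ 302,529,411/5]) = [ 411/5,302,529] 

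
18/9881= 18/9881=0.00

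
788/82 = 9 + 25/41 = 9.61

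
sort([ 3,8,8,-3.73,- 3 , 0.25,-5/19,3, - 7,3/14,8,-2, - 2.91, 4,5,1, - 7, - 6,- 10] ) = [  -  10,-7,- 7, - 6,-3.73,-3, - 2.91, - 2 , -5/19,3/14, 0.25,1,3 , 3,4,5, 8,8, 8 ] 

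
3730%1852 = 26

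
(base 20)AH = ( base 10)217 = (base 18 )C1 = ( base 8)331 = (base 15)e7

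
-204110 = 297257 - 501367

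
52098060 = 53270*978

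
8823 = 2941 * 3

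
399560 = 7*57080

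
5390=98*55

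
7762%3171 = 1420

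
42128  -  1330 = 40798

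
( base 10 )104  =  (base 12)88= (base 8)150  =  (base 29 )3H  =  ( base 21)4k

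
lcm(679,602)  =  58394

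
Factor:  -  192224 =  - 2^5*6007^1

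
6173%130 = 63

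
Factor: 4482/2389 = 2^1 * 3^3* 83^1*2389^(-1 )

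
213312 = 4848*44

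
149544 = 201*744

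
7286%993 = 335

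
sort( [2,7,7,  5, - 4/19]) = [-4/19, 2,  5,7,7 ] 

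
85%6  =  1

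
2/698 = 1/349 = 0.00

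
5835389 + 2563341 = 8398730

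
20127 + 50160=70287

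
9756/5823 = 1 + 437/647  =  1.68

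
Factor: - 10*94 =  - 2^2*5^1*47^1 = - 940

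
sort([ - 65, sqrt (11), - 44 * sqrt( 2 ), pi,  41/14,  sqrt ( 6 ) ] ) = [ - 65, - 44*sqrt( 2), sqrt( 6 ), 41/14,pi,sqrt (11 )] 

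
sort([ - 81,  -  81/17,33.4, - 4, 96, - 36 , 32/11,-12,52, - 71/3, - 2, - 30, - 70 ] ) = [ - 81, - 70, - 36, - 30,-71/3, - 12, - 81/17, - 4,- 2, 32/11,33.4,52, 96]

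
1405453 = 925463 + 479990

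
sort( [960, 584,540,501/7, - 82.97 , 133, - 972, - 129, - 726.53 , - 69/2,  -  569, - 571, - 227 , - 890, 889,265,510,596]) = [ - 972, - 890, - 726.53, -571, - 569, - 227, -129 , - 82.97 ,  -  69/2,501/7  ,  133,265,510 , 540,584, 596, 889, 960 ] 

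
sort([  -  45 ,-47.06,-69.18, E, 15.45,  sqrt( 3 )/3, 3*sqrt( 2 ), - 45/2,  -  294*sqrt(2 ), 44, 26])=[-294*sqrt( 2), - 69.18, - 47.06,-45, -45/2,sqrt (3) /3, E, 3*sqrt( 2), 15.45, 26, 44] 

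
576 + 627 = 1203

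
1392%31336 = 1392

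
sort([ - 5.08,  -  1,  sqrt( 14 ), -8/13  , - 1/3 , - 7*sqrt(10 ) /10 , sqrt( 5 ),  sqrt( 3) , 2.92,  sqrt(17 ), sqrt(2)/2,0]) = [ - 5.08 ,-7*sqrt(10 ) /10, - 1, - 8/13,-1/3,  0,sqrt( 2)/2, sqrt(3), sqrt(5),2.92,sqrt ( 14 ), sqrt(17) ] 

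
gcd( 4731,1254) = 57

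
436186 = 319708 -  - 116478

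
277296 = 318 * 872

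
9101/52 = 175+1/52  =  175.02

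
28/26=1+ 1/13 = 1.08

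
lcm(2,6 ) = 6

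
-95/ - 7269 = 95/7269= 0.01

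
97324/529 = 97324/529 = 183.98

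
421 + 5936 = 6357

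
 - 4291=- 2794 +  - 1497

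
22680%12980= 9700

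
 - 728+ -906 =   -  1634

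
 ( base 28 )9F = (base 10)267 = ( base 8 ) 413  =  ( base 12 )1A3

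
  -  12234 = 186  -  12420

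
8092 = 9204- 1112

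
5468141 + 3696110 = 9164251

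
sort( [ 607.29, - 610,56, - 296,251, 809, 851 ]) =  [ - 610, - 296,56,251,  607.29 , 809, 851 ] 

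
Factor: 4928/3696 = 2^2*3^( - 1 ) = 4/3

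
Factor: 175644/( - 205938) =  - 2^1*7^1*41^1*673^( -1) = - 574/673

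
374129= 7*53447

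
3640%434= 168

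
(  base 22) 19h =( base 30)n9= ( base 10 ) 699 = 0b1010111011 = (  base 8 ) 1273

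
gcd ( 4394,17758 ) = 26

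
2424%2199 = 225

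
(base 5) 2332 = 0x156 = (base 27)CI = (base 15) 17c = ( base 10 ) 342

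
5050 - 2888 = 2162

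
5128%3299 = 1829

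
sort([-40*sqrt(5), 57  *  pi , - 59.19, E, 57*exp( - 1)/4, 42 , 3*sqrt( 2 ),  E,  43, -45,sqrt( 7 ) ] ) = [ - 40*sqrt ( 5 ), - 59.19,- 45, sqrt(7), E,E, 3*sqrt ( 2 ) , 57 * exp( - 1 )/4,42,  43, 57*pi]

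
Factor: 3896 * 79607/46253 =2^3*11^1*23^ ( - 1 ) *487^1*2011^(- 1 )*7237^1 = 310148872/46253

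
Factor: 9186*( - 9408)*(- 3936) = 340156551168  =  2^12*3^3*7^2*41^1*1531^1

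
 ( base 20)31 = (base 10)61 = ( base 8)75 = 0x3d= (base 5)221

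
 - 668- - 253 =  - 415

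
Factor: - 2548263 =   -  3^1 * 113^1*7517^1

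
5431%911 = 876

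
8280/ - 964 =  -2070/241= -8.59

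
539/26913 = 539/26913 = 0.02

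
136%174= 136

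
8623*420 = 3621660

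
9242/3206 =2  +  1415/1603= 2.88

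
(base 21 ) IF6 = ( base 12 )4943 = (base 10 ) 8259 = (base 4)2001003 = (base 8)20103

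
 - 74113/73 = -1016 + 55/73=- 1015.25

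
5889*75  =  441675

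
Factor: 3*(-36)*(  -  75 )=8100 =2^2*3^4*5^2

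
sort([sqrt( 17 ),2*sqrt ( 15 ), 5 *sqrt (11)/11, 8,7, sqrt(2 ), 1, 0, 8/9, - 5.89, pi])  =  [ - 5.89,0, 8/9, 1,sqrt ( 2 ), 5*sqrt( 11 ) /11, pi, sqrt( 17 ), 7, 2*sqrt( 15), 8]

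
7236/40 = 1809/10 = 180.90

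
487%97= 2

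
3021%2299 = 722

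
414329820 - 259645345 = 154684475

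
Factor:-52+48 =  - 2^2 = - 4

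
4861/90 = 4861/90 = 54.01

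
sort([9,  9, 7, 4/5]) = [ 4/5, 7,9,9]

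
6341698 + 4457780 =10799478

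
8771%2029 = 655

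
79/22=3+ 13/22 = 3.59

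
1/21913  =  1/21913=0.00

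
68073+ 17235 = 85308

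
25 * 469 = 11725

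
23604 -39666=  - 16062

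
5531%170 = 91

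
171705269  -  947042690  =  -775337421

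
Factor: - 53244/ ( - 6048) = 2^(-3)  *  7^(-1)*17^1*29^1 = 493/56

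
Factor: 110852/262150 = 2^1*5^( - 2)*7^( - 1)*37^1 = 74/175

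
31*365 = 11315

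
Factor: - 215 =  - 5^1*43^1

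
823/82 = 10+3/82 =10.04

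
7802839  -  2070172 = 5732667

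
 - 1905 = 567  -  2472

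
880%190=120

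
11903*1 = 11903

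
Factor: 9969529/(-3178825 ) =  - 5^( - 2 ) * 13^( - 1)*9781^(- 1)* 9969529^1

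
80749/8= 80749/8 = 10093.62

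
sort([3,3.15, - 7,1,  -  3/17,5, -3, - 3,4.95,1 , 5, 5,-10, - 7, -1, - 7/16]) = [ - 10,- 7, - 7, - 3, - 3, - 1, - 7/16 , - 3/17, 1, 1,3,3.15,4.95, 5,5,  5]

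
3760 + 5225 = 8985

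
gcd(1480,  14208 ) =296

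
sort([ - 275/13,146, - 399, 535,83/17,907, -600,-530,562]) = [ - 600, - 530, - 399, - 275/13,83/17, 146,535,562,907]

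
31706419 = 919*34501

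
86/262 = 43/131 =0.33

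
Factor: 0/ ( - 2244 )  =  0 = 0^1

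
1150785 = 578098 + 572687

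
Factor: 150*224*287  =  2^6* 3^1*5^2 * 7^2 * 41^1=9643200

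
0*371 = 0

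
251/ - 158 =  - 2 + 65/158 =-1.59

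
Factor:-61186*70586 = -4318874996 = - 2^2*29^1*1217^1*30593^1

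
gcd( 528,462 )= 66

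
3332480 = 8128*410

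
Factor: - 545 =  - 5^1*109^1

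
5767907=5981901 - 213994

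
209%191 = 18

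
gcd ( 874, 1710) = 38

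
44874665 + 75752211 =120626876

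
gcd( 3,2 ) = 1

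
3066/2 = 1533=1533.00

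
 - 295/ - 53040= 59/10608 =0.01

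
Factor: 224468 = 2^2*17^1*3301^1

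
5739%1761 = 456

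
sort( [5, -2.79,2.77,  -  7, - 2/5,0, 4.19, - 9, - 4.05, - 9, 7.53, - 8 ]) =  [ - 9 , - 9 ,-8, - 7 , - 4.05, - 2.79,-2/5, 0,2.77 , 4.19,5,7.53 ] 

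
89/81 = 1+ 8/81 = 1.10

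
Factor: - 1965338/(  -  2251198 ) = 982669/1125599 =31^1*31699^1 * 1125599^( - 1) 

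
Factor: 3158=2^1*1579^1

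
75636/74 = 37818/37= 1022.11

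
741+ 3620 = 4361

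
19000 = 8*2375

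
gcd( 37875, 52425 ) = 75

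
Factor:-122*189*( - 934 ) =2^2*3^3*7^1 * 61^1 * 467^1  =  21536172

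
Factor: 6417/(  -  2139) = - 3 = - 3^1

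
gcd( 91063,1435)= 7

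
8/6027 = 8/6027=0.00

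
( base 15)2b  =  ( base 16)29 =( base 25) 1G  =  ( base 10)41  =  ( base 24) 1h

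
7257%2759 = 1739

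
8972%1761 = 167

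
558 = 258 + 300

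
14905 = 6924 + 7981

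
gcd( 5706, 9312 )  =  6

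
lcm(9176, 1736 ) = 64232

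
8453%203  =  130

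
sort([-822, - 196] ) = [ - 822, - 196 ]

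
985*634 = 624490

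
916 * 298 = 272968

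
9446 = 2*4723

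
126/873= 14/97 = 0.14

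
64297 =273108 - 208811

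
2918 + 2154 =5072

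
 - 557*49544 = -27596008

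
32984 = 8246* 4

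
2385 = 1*2385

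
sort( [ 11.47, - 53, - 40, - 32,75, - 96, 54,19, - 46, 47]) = [ - 96, - 53, - 46,-40, - 32, 11.47,19, 47 , 54, 75]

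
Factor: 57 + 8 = 5^1 * 13^1=65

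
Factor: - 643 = -643^1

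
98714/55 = 1794 + 4/5  =  1794.80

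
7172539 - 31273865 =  - 24101326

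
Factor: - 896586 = - 2^1*3^1*23^1*73^1*89^1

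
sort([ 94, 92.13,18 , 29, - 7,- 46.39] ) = [ - 46.39, -7, 18,29, 92.13,94 ]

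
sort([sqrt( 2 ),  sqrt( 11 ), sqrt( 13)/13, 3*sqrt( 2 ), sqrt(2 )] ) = [ sqrt(13 ) /13, sqrt( 2), sqrt(2), sqrt( 11 ), 3*sqrt( 2 ) ] 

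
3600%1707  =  186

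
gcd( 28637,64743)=7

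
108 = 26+82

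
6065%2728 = 609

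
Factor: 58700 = 2^2*5^2*587^1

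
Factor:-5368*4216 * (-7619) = 2^6*11^1 * 17^1*19^1 * 31^1*61^1*401^1= 172429307072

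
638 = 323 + 315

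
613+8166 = 8779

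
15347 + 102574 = 117921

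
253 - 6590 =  - 6337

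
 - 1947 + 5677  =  3730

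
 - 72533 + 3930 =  - 68603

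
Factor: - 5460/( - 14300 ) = 21/55 = 3^1*  5^(- 1 )*7^1 * 11^( - 1 )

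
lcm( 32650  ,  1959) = 97950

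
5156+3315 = 8471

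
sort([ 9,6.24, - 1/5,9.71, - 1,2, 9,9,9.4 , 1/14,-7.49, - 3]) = [ - 7.49,-3, -1,-1/5,1/14,2,6.24, 9,9,  9,  9.4,9.71 ]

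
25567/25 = 25567/25 = 1022.68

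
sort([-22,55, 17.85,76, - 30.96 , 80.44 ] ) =[ - 30.96,-22 , 17.85, 55, 76, 80.44 ] 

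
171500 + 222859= 394359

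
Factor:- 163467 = -3^2*41^1*443^1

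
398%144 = 110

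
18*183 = 3294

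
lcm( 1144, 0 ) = 0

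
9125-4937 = 4188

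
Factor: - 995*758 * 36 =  - 27151560 =- 2^3*3^2* 5^1*199^1*379^1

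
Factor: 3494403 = 3^2*11^1 * 47^1 * 751^1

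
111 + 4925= 5036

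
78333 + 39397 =117730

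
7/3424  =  7/3424 = 0.00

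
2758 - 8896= - 6138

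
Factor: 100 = 2^2*5^2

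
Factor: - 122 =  - 2^1*61^1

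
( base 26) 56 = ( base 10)136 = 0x88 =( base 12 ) b4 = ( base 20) 6g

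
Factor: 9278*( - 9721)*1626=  - 2^2*3^1*271^1 *4639^1 * 9721^1 = - 146651278188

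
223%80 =63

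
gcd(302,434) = 2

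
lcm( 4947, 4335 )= 420495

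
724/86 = 8+18/43= 8.42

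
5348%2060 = 1228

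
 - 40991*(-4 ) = 163964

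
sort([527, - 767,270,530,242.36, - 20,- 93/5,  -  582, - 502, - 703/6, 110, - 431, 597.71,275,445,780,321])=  [ - 767,-582,  -  502, - 431,  -  703/6, - 20, - 93/5,110, 242.36,270, 275,321,445,527,530,597.71,780]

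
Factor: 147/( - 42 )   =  -2^(-1 )*7^1 = -7/2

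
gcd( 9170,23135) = 35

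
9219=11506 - 2287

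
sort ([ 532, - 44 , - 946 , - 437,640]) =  [ - 946, - 437,-44,  532,  640]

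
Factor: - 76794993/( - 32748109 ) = 3^3*11^1* 1051^( - 1 ) * 31159^(-1) *258569^1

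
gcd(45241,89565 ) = 7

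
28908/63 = 458 + 6/7 = 458.86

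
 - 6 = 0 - 6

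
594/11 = 54 = 54.00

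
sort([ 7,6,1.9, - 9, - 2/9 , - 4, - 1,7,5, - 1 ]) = [ - 9, - 4, -1,-1, - 2/9, 1.9, 5 , 6, 7, 7 ] 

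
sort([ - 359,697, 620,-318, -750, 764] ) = [ - 750,  -  359, - 318,620,697,764] 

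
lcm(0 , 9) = 0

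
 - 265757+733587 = 467830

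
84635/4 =21158 + 3/4 =21158.75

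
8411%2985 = 2441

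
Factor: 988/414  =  2^1 * 3^( - 2)*13^1*19^1*23^( - 1 )   =  494/207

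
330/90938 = 165/45469= 0.00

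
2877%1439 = 1438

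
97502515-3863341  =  93639174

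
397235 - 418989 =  - 21754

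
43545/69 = 14515/23 = 631.09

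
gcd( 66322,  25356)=2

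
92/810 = 46/405 = 0.11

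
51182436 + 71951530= 123133966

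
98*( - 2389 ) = - 234122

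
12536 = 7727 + 4809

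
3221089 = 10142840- 6921751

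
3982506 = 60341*66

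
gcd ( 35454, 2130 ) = 6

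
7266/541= 7266/541 = 13.43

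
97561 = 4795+92766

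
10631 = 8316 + 2315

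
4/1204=1/301  =  0.00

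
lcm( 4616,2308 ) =4616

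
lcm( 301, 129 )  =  903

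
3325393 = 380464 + 2944929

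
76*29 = 2204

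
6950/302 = 3475/151 = 23.01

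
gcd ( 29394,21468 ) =6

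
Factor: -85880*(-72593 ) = 2^3*5^1 * 19^1*113^1 * 229^1*317^1 = 6234286840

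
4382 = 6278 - 1896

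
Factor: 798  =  2^1*3^1 *7^1 * 19^1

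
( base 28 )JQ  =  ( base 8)1056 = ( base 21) 15C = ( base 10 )558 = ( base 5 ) 4213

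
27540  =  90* 306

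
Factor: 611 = 13^1*47^1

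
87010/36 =2416 + 17/18= 2416.94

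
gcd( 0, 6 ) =6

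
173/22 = 7 + 19/22  =  7.86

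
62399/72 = 866 + 47/72 = 866.65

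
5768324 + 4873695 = 10642019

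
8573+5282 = 13855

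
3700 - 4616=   -916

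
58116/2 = 29058 = 29058.00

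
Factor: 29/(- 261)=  - 3^( -2)= - 1/9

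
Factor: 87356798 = 2^1*907^1*48157^1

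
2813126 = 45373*62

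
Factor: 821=821^1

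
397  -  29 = 368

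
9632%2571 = 1919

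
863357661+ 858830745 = 1722188406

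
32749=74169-41420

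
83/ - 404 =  - 83/404 = - 0.21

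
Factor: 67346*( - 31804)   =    -  2^3*151^1*223^1*7951^1 = - 2141872184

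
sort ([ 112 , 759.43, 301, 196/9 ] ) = [ 196/9,  112,301,759.43]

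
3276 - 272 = 3004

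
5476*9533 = 52202708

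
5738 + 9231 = 14969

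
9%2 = 1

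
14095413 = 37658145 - 23562732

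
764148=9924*77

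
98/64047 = 98/64047= 0.00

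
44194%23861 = 20333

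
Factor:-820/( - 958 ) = 410/479 =2^1*5^1 * 41^1*479^( - 1)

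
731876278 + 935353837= 1667230115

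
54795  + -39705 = 15090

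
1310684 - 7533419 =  - 6222735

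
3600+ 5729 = 9329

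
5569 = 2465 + 3104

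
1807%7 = 1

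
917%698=219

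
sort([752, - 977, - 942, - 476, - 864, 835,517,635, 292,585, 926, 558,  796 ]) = [ - 977, - 942, -864 , - 476,292,517, 558, 585 , 635, 752,796,  835,926] 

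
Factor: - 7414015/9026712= - 2^( - 3) * 3^( - 2 )*5^1*7^1*47^1 * 4507^1 * 125371^( - 1 )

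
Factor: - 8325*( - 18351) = 3^4 * 5^2 * 37^1*2039^1 = 152772075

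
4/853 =4/853 = 0.00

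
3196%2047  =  1149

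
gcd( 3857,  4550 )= 7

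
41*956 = 39196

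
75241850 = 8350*9011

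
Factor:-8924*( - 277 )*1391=2^2*13^1*23^1*97^1*107^1*277^1 = 3438479668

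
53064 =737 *72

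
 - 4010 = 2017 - 6027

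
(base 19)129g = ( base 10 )7768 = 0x1E58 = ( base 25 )cai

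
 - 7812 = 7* ( - 1116)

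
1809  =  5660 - 3851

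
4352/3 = 1450 + 2/3  =  1450.67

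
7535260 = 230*32762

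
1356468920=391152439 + 965316481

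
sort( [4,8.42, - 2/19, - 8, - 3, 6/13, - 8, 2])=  [ - 8, - 8, - 3, - 2/19, 6/13, 2,4, 8.42]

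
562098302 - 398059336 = 164038966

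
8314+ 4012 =12326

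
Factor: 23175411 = 3^1*7^1*1103591^1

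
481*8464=4071184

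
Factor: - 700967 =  - 19^1* 79^1*467^1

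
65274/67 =65274/67 = 974.24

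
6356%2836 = 684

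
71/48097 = 71/48097 = 0.00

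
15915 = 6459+9456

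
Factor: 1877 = 1877^1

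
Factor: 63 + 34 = 97 = 97^1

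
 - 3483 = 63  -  3546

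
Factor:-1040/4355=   -  2^4*67^(- 1 ) = - 16/67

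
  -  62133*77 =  - 4784241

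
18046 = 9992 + 8054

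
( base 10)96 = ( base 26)3i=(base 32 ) 30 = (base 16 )60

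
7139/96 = 74 +35/96 = 74.36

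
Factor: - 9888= -2^5 * 3^1*103^1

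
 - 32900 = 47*( - 700)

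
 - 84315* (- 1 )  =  84315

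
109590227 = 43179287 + 66410940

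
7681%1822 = 393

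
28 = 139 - 111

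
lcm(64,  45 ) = 2880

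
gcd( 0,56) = 56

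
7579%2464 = 187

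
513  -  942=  - 429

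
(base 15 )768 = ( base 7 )4610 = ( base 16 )689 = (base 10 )1673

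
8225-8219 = 6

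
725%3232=725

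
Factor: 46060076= 2^2 * 23^1*107^1 * 4679^1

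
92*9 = 828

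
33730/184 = 16865/92=183.32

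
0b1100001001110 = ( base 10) 6222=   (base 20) fb2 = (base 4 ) 1201032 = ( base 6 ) 44450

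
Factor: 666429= 3^1 * 193^1*1151^1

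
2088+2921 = 5009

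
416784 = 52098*8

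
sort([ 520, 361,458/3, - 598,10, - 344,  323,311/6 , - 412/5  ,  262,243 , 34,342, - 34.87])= [ - 598, - 344, - 412/5, - 34.87,10, 34, 311/6,458/3, 243, 262,323, 342, 361,520 ] 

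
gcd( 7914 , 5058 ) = 6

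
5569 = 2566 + 3003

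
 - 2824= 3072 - 5896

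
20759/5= 4151 + 4/5 = 4151.80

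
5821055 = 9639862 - 3818807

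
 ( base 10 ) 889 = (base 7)2410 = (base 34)Q5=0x379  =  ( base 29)11J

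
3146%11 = 0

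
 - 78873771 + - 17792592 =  - 96666363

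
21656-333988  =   - 312332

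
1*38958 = 38958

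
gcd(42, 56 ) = 14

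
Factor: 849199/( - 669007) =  - 13^1*139^( - 1)*4813^ ( - 1) * 65323^1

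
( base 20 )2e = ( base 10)54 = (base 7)105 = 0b110110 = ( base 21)2c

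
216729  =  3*72243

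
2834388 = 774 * 3662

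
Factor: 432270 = 2^1*3^3 * 5^1*1601^1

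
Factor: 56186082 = 2^1 * 3^3*1040483^1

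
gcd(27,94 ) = 1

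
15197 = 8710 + 6487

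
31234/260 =15617/130 = 120.13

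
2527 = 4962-2435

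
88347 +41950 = 130297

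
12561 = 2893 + 9668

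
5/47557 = 5/47557 = 0.00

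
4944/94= 52+28/47 = 52.60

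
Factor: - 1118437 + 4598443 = 3480006=2^1*3^1*580001^1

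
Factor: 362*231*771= 64472562 =2^1*3^2*7^1* 11^1*181^1*257^1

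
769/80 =9 + 49/80= 9.61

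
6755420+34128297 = 40883717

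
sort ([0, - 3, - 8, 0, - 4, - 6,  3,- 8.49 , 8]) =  [ - 8.49, - 8, - 6, - 4 , -3, 0,0, 3, 8 ] 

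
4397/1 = 4397 = 4397.00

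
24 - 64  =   - 40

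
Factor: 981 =3^2 * 109^1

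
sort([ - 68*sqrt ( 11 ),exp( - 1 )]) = [ - 68*sqrt( 11),exp(-1 ) ] 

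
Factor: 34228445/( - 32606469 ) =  - 3^( - 5)*5^1* 7^(- 1 )*29^( - 1 )*103^1*661^ ( - 1)*66463^1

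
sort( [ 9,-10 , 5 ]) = [  -  10 , 5,9 ] 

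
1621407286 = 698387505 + 923019781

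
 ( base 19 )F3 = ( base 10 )288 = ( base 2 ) 100100000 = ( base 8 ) 440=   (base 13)192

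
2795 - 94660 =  - 91865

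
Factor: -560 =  - 2^4 *5^1*7^1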